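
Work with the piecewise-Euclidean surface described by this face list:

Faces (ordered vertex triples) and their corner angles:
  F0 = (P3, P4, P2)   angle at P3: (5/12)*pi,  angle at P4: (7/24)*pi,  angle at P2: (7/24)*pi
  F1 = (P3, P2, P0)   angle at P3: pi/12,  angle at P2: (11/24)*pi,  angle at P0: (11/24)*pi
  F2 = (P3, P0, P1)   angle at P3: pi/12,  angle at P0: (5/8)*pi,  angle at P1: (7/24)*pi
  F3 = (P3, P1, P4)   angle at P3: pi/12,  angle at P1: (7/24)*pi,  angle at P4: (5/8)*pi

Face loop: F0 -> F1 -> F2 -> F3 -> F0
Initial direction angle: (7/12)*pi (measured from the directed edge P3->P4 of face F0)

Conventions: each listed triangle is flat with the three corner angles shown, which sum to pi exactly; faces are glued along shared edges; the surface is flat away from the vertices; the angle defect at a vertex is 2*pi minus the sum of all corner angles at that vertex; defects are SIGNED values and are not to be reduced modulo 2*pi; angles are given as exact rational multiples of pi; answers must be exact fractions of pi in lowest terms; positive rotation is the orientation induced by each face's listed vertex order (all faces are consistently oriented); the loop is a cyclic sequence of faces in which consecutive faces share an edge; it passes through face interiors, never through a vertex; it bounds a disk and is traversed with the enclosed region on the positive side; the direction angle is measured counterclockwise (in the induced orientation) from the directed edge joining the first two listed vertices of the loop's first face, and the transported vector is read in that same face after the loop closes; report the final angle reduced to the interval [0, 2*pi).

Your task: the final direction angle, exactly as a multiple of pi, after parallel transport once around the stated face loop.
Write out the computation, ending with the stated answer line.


enclosed vertex P3: corner angles sum to (2/3)*pi, defect = 2*pi - (2/3)*pi = (4/3)*pi
final direction = starting direction + enclosed defect total, reduced mod 2*pi (induced orientation)
final angle = (7/12)*pi + (4/3)*pi = (23/12)*pi (mod 2*pi)

Answer: final direction angle = (23/12)*pi


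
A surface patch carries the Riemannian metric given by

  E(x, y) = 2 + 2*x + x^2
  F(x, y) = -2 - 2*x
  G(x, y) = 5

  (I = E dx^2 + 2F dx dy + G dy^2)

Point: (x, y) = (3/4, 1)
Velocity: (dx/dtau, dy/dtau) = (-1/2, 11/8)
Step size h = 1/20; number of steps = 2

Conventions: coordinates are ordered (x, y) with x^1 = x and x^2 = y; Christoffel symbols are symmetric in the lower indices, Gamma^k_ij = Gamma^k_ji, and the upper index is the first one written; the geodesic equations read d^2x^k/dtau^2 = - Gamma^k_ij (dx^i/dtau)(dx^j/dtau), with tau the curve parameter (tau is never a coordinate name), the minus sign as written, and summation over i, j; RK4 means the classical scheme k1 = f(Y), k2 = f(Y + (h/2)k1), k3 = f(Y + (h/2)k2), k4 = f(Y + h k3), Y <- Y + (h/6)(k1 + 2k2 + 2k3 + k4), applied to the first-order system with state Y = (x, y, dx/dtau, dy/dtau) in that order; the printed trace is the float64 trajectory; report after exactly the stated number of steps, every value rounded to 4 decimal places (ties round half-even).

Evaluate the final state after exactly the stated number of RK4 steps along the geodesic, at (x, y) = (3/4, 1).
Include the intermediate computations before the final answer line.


f(Y) = (dx/dtau, dy/dtau, -Gamma^x_ij Y'^i Y'^j, -Gamma^y_ij Y'^i Y'^j) with the Gammas evaluated at the stage position; h = 0.050000; intermediate values shown to 6 dp
step 0: x = 0.7500, y = 1.0000, dx/dtau = -0.5000, dy/dtau = 1.3750
step 1:
  k1: at (x, y) = (0.750000, 1.000000), (dx/dtau, dy/dtau) = (-0.500000, 1.375000); Gamma_xxx = 0.217054, Gamma_xxy = 0.000000, Gamma_xyy = 0.000000, Gamma_yxx = -0.248062, Gamma_yxy = 0.000000, Gamma_yyy = 0.000000; k1 = (-0.500000, 1.375000, -0.054264, 0.062016)
  k2: at (x, y) = (0.737500, 1.034375), (dx/dtau, dy/dtau) = (-0.501357, 1.376550); Gamma_xxx = 0.216675, Gamma_xxy = 0.000000, Gamma_xyy = 0.000000, Gamma_yxx = -0.249411, Gamma_yxy = 0.000000, Gamma_yyy = 0.000000; k2 = (-0.501357, 1.376550, -0.054463, 0.062691)
  k3: at (x, y) = (0.737466, 1.034414), (dx/dtau, dy/dtau) = (-0.501362, 1.376567); Gamma_xxx = 0.216674, Gamma_xxy = 0.000000, Gamma_xyy = 0.000000, Gamma_yxx = -0.249414, Gamma_yxy = 0.000000, Gamma_yyy = 0.000000; k3 = (-0.501362, 1.376567, -0.054464, 0.062694)
  k4: at (x, y) = (0.724932, 1.068828), (dx/dtau, dy/dtau) = (-0.502723, 1.378135); Gamma_xxx = 0.216282, Gamma_xxy = 0.000000, Gamma_xyy = 0.000000, Gamma_yxx = -0.250771, Gamma_yxy = 0.000000, Gamma_yyy = 0.000000; k4 = (-0.502723, 1.378135, -0.054661, 0.063378)
  Y <- Y + (h/6)(k1 + 2k2 + 2k3 + k4): x = 0.7249, y = 1.0688, dx/dtau = -0.5027, dy/dtau = 1.3781
step 2:
  k1: at (x, y) = (0.724932, 1.068828), (dx/dtau, dy/dtau) = (-0.502723, 1.378135); Gamma_xxx = 0.216282, Gamma_xxy = 0.000000, Gamma_xyy = 0.000000, Gamma_yxx = -0.250771, Gamma_yxy = 0.000000, Gamma_yyy = 0.000000; k1 = (-0.502723, 1.378135, -0.054661, 0.063378)
  k2: at (x, y) = (0.712364, 1.103281), (dx/dtau, dy/dtau) = (-0.504090, 1.379719); Gamma_xxx = 0.215875, Gamma_xxy = 0.000000, Gamma_xyy = 0.000000, Gamma_yxx = -0.252137, Gamma_yxy = 0.000000, Gamma_yyy = 0.000000; k2 = (-0.504090, 1.379719, -0.054855, 0.064070)
  k3: at (x, y) = (0.712330, 1.103321), (dx/dtau, dy/dtau) = (-0.504095, 1.379736); Gamma_xxx = 0.215874, Gamma_xxy = 0.000000, Gamma_xyy = 0.000000, Gamma_yxx = -0.252141, Gamma_yxy = 0.000000, Gamma_yyy = 0.000000; k3 = (-0.504095, 1.379736, -0.054856, 0.064072)
  k4: at (x, y) = (0.699727, 1.137815), (dx/dtau, dy/dtau) = (-0.505466, 1.381338); Gamma_xxx = 0.215453, Gamma_xxy = 0.000000, Gamma_xyy = 0.000000, Gamma_yxx = -0.253515, Gamma_yxy = 0.000000, Gamma_yyy = 0.000000; k4 = (-0.505466, 1.381338, -0.055047, 0.064772)
  Y <- Y + (h/6)(k1 + 2k2 + 2k3 + k4): x = 0.6997, y = 1.1378, dx/dtau = -0.5055, dy/dtau = 1.3813

Answer: x = 0.6997, y = 1.1378, dx/dtau = -0.5055, dy/dtau = 1.3813


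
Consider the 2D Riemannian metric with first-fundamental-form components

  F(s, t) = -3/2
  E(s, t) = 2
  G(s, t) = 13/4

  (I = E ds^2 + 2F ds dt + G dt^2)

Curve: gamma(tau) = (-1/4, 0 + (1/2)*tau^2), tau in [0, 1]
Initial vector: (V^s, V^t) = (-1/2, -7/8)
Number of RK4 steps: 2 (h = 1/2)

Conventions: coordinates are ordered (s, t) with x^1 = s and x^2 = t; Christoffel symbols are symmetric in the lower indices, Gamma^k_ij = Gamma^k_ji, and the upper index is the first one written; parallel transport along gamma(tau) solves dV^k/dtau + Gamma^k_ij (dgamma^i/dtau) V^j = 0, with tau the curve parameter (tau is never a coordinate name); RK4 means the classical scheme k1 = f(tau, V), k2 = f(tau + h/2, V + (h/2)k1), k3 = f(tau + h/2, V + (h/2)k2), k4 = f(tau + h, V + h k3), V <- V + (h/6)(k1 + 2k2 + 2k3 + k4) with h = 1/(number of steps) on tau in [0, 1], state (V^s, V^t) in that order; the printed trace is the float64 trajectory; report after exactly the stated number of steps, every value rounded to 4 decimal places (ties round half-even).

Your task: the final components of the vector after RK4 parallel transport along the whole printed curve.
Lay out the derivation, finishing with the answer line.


gamma'(tau) = (0, tau); f(tau, V)^k = -Gamma^k_ij(gamma(tau)) gamma'^i(tau) V^j; h = 1/2; intermediate values shown to 6 dp
curve data and Christoffel symbols at the stage parameters:
  tau = 0.000000: gamma = (-0.250000, 0.000000), gamma' = (0.000000, 0.000000); Gamma_sss = 0.000000, Gamma_sst = 0.000000, Gamma_stt = 0.000000, Gamma_tss = 0.000000, Gamma_tst = 0.000000, Gamma_ttt = 0.000000
  tau = 0.250000: gamma = (-0.250000, 0.031250), gamma' = (0.000000, 0.250000); Gamma_sss = 0.000000, Gamma_sst = 0.000000, Gamma_stt = 0.000000, Gamma_tss = 0.000000, Gamma_tst = 0.000000, Gamma_ttt = 0.000000
  tau = 0.500000: gamma = (-0.250000, 0.125000), gamma' = (0.000000, 0.500000); Gamma_sss = 0.000000, Gamma_sst = 0.000000, Gamma_stt = 0.000000, Gamma_tss = 0.000000, Gamma_tst = 0.000000, Gamma_ttt = 0.000000
  tau = 0.750000: gamma = (-0.250000, 0.281250), gamma' = (0.000000, 0.750000); Gamma_sss = 0.000000, Gamma_sst = 0.000000, Gamma_stt = 0.000000, Gamma_tss = 0.000000, Gamma_tst = 0.000000, Gamma_ttt = 0.000000
  tau = 1.000000: gamma = (-0.250000, 0.500000), gamma' = (0.000000, 1.000000); Gamma_sss = 0.000000, Gamma_sst = 0.000000, Gamma_stt = 0.000000, Gamma_tss = 0.000000, Gamma_tst = 0.000000, Gamma_ttt = 0.000000
step 0: V^s = -0.5000, V^t = -0.8750
step 1: k1 = (0.000000, 0.000000), k2 = (0.000000, 0.000000), k3 = (0.000000, 0.000000), k4 = (0.000000, 0.000000); V <- V + (h/6)(k1 + 2k2 + 2k3 + k4): V^s = -0.5000, V^t = -0.8750
step 2: k1 = (0.000000, 0.000000), k2 = (0.000000, 0.000000), k3 = (0.000000, 0.000000), k4 = (0.000000, 0.000000); V <- V + (h/6)(k1 + 2k2 + 2k3 + k4): V^s = -0.5000, V^t = -0.8750

Answer: V^s = -0.5000, V^t = -0.8750


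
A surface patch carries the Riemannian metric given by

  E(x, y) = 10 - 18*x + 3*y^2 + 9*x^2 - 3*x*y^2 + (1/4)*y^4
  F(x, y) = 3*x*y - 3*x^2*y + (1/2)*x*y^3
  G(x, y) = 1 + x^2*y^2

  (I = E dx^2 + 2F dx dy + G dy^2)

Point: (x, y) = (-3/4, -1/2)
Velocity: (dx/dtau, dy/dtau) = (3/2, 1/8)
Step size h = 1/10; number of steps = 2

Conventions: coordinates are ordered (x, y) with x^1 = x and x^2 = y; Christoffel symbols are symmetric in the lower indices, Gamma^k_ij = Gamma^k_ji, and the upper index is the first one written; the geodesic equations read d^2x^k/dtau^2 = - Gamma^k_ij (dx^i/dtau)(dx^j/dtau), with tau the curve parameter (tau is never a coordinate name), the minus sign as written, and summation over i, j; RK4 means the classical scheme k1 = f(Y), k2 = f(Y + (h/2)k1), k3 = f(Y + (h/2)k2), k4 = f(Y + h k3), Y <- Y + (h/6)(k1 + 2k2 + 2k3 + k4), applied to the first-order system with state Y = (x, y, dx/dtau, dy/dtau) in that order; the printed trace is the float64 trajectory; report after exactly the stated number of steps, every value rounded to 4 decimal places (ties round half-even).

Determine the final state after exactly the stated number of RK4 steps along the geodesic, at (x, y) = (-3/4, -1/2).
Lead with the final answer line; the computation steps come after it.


Answer: x = -0.4200, y = -0.4731, dx/dtau = 1.8326, dy/dtau = 0.1441

f(Y) = (dx/dtau, dy/dtau, -Gamma^x_ij Y'^i Y'^j, -Gamma^y_ij Y'^i Y'^j) with the Gammas evaluated at the stage position; h = 0.100000; intermediate values shown to 6 dp
step 0: x = -0.7500, y = -0.5000, dx/dtau = 1.5000, dy/dtau = 0.1250
step 1:
  k1: at (x, y) = (-0.750000, -0.500000), (dx/dtau, dy/dtau) = (1.500000, 0.125000); Gamma_xxx = -0.536941, Gamma_xxy = -0.089490, Gamma_xyy = -0.134235, Gamma_yxx = -0.037461, Gamma_yxy = -0.006243, Gamma_yyy = -0.009365; k1 = (1.500000, 0.125000, 1.243773, 0.086775)
  k2: at (x, y) = (-0.675000, -0.493750), (dx/dtau, dy/dtau) = (1.562189, 0.129339); Gamma_xxx = -0.559413, Gamma_xxy = -0.092070, Gamma_xyy = -0.125868, Gamma_yxx = -0.036224, Gamma_yxy = -0.005962, Gamma_yyy = -0.008150; k2 = (1.562189, 0.129339, 1.404521, 0.090948)
  k3: at (x, y) = (-0.671891, -0.493533), (dx/dtau, dy/dtau) = (1.570226, 0.129547); Gamma_xxx = -0.560380, Gamma_xxy = -0.092189, Gamma_xyy = -0.125505, Gamma_yxx = -0.036170, Gamma_yxy = -0.005950, Gamma_yyy = -0.008101; k3 = (1.570226, 0.129547, 1.421290, 0.091738)
  k4: at (x, y) = (-0.592977, -0.487045), (dx/dtau, dy/dtau) = (1.642129, 0.134174); Gamma_xxx = -0.586080, Gamma_xxy = -0.095149, Gamma_xyy = -0.115844, Gamma_yxx = -0.034561, Gamma_yxy = -0.005611, Gamma_yyy = -0.006831; k4 = (1.642129, 0.134174, 1.624431, 0.095792)
  Y <- Y + (h/6)(k1 + 2k2 + 2k3 + k4): x = -0.5932, y = -0.4871, dx/dtau = 1.6420, dy/dtau = 0.1341
step 2:
  k1: at (x, y) = (-0.593217, -0.487051), (dx/dtau, dy/dtau) = (1.641997, 0.134132); Gamma_xxx = -0.586000, Gamma_xxy = -0.095137, Gamma_xyy = -0.115875, Gamma_yxx = -0.034566, Gamma_yxy = -0.005612, Gamma_yyy = -0.006835; k1 = (1.641997, 0.134132, 1.623937, 0.095789)
  k2: at (x, y) = (-0.511118, -0.480344), (dx/dtau, dy/dtau) = (1.723194, 0.138922); Gamma_xxx = -0.615158, Gamma_xxy = -0.098496, Gamma_xyy = -0.104806, Gamma_yxx = -0.032488, Gamma_yxy = -0.005202, Gamma_yyy = -0.005535; k2 = (1.723194, 0.138922, 1.875828, 0.099068)
  k3: at (x, y) = (-0.507058, -0.480105), (dx/dtau, dy/dtau) = (1.735789, 0.139086); Gamma_xxx = -0.616664, Gamma_xxy = -0.098688, Gamma_xyy = -0.104228, Gamma_yxx = -0.032379, Gamma_yxy = -0.005182, Gamma_yyy = -0.005473; k3 = (1.735789, 0.139086, 1.907651, 0.100163)
  k4: at (x, y) = (-0.419639, -0.473142), (dx/dtau, dy/dtau) = (1.832762, 0.144149); Gamma_xxx = -0.650949, Gamma_xxy = -0.102664, Gamma_xyy = -0.091054, Gamma_yxx = -0.029570, Gamma_yxy = -0.004664, Gamma_yyy = -0.004136; k4 = (1.832762, 0.144149, 2.242687, 0.101876)
  Y <- Y + (h/6)(k1 + 2k2 + 2k3 + k4): x = -0.4200, y = -0.4731, dx/dtau = 1.8326, dy/dtau = 0.1441


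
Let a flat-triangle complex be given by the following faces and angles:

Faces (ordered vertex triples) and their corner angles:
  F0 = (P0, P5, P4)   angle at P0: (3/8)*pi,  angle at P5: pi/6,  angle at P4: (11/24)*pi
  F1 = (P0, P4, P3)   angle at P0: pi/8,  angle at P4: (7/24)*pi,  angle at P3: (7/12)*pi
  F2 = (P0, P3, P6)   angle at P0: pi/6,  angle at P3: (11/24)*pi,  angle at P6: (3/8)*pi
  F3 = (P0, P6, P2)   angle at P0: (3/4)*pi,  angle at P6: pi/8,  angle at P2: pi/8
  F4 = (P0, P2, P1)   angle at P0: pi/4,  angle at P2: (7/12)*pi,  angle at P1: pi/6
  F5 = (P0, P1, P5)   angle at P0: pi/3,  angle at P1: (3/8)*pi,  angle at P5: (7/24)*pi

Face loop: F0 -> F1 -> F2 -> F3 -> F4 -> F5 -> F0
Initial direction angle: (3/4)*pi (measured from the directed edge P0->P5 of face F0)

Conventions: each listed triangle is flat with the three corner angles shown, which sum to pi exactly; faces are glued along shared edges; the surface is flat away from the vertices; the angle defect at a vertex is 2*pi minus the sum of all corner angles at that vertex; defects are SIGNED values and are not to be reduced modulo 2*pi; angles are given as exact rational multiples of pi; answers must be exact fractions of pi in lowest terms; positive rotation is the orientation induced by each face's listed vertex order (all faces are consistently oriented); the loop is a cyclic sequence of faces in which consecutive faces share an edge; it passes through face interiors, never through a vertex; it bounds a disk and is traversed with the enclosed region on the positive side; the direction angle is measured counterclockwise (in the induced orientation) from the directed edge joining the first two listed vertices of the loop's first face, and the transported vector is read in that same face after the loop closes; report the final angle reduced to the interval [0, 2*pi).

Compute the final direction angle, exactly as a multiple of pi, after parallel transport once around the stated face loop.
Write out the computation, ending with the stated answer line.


enclosed vertex P0: corner angles sum to 2*pi, defect = 2*pi - 2*pi = 0
the rotation equals the total enclosed defect, so the final angle is initial + defects (mod 2*pi)
final angle = (3/4)*pi + 0 = (3/4)*pi (mod 2*pi)

Answer: final direction angle = (3/4)*pi


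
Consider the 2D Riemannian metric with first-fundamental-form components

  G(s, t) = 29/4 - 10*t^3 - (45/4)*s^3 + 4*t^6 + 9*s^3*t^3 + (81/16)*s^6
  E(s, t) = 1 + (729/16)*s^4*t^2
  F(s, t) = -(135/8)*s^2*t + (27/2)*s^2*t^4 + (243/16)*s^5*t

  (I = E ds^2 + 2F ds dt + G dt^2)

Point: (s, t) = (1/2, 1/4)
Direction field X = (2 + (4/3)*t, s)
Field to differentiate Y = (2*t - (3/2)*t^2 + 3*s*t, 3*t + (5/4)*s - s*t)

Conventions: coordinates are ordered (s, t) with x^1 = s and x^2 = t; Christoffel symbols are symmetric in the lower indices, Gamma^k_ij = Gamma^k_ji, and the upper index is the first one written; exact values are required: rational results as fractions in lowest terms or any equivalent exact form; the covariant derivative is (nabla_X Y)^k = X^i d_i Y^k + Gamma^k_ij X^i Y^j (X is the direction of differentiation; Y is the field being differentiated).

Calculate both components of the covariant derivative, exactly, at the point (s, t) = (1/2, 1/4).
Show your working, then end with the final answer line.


E = 4825/4096, F = -945/1024, G = 1481/256 at the point
E_s = 729/512, E_t = 729/512, F_s = -3051/1024, F_t = -1809/512, G_s = -945/128, G_t = -105/64
EG - F^2 = 24425/4096;  g^inv = (4096/24425) * [[1481/256, 945/1024], [945/1024, 4825/4096]]
first-kind symbols [ij,l] = (1/2)(d_i g_jl + d_j g_il - d_l g_ij): [ss,s] = E_s/2 = 729/1024, [ss,t] = F_s - E_t/2 = -945/256, [st,s] = E_t/2 = 729/1024, [st,t] = G_s/2 = -945/256, [tt,s] = F_t - G_s/2 = 81/512, [tt,t] = G_t/2 = -105/128
Gamma^s_ij = (G*[ij,s] - F*[ij,t])/(EG - F^2), Gamma^t_ij = (E*[ij,t] - F*[ij,s])/(EG - F^2)
Gamma_sss = 2916/24425, Gamma_sst = 2916/24425, Gamma_stt = 648/24425, Gamma_tss = -3024/4885, Gamma_tst = -3024/4885, Gamma_ttt = -672/4885
X = (7/3, 1/2), Y = (25/32, 5/4) at the point

Answer: (nabla_X Y)^s = 293417/78160, (nabla_X Y)^t = 1885/5862


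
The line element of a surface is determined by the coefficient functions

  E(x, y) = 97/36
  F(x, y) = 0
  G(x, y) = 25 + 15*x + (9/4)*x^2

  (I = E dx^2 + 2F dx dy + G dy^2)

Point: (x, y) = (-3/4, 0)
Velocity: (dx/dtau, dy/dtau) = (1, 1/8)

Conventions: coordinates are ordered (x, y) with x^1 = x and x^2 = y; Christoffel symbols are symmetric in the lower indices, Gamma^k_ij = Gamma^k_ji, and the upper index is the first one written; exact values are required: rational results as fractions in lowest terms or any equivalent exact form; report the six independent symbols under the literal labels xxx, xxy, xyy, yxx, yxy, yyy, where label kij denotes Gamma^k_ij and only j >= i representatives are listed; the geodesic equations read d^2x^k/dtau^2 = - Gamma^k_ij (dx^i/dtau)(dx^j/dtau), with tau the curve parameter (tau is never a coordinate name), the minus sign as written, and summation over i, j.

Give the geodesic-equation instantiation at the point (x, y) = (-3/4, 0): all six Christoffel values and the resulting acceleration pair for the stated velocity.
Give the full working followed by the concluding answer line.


E = 97/36, F = 0, G = 961/64 at the point
E_x = 0, E_y = 0, F_x = 0, F_y = 0, G_x = 93/8, G_y = 0
EG - F^2 = 93217/2304;  g^inv = (2304/93217) * [[961/64, 0], [0, 97/36]]
first-kind symbols [ij,l] = (1/2)(d_i g_jl + d_j g_il - d_l g_ij): [xx,x] = E_x/2 = 0, [xx,y] = F_x - E_y/2 = 0, [xy,x] = E_y/2 = 0, [xy,y] = G_x/2 = 93/16, [yy,x] = F_y - G_x/2 = -93/16, [yy,y] = G_y/2 = 0
Gamma^x_ij = (G*[ij,x] - F*[ij,y])/(EG - F^2), Gamma^y_ij = (E*[ij,y] - F*[ij,x])/(EG - F^2)
Gamma_xxx = 0, Gamma_xxy = 0, Gamma_xyy = -837/388, Gamma_yxx = 0, Gamma_yxy = 12/31, Gamma_yyy = 0
d^2x/dtau^2 = -(Gamma_xxx*(1)^2 + 2*Gamma_xxy*(1)*(1/8) + Gamma_xyy*(1/8)^2) = 837/24832
d^2y/dtau^2 = -(Gamma_yxx*(1)^2 + 2*Gamma_yxy*(1)*(1/8) + Gamma_yyy*(1/8)^2) = -3/31

Answer: Gamma_xxx = 0, Gamma_xxy = 0, Gamma_xyy = -837/388, Gamma_yxx = 0, Gamma_yxy = 12/31, Gamma_yyy = 0; accelerations (d^2x/dtau^2, d^2y/dtau^2) = (837/24832, -3/31)


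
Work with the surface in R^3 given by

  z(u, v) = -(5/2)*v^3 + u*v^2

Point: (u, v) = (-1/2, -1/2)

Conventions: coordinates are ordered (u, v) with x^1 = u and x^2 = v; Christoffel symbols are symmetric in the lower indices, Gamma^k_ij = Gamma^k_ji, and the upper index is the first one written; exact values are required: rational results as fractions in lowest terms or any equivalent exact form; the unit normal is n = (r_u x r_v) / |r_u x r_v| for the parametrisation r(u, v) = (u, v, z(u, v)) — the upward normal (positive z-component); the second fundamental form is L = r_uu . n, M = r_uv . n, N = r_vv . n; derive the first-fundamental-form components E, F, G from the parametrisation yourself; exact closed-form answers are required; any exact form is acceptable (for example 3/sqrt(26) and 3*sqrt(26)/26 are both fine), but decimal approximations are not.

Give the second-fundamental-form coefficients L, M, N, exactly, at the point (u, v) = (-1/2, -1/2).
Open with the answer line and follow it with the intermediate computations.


Answer: L = 0, M = -8*sqrt(21)/63, N = 52*sqrt(21)/63

z_u = 1/4, z_v = -11/8, z_uu = 0, z_uv = -1, z_vv = 13/2
E = 17/16, F = -11/32, G = 185/64; answer radicand W^2 = 189/64
unnormalised second-form numerators: l = 0, m = -1, n = 13/2; L = l/sqrt(189/64), and similarly M = m/sqrt(W^2), N = n/sqrt(W^2)


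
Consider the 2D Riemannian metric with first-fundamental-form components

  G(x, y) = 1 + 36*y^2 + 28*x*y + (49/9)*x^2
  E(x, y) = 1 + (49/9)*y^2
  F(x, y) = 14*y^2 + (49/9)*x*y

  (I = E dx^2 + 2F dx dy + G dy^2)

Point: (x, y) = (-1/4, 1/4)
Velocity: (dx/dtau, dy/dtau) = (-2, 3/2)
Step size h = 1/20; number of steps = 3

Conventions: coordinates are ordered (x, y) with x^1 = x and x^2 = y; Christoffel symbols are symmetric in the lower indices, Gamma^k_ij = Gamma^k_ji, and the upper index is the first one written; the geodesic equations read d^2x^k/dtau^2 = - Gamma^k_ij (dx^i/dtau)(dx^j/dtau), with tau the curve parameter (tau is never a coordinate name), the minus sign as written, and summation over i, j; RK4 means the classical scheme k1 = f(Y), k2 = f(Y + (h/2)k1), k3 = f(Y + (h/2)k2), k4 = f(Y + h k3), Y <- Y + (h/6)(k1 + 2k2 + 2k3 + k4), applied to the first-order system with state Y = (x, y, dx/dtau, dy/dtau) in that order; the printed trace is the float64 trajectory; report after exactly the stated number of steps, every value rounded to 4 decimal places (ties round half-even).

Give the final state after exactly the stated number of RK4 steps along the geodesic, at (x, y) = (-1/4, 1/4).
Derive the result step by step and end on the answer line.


f(Y) = (dx/dtau, dy/dtau, -Gamma^x_ij Y'^i Y'^j, -Gamma^y_ij Y'^i Y'^j) with the Gammas evaluated at the stage position; h = 0.050000; intermediate values shown to 6 dp
step 0: x = -0.2500, y = 0.2500, dx/dtau = -2.0000, dy/dtau = 1.5000
step 1:
  k1: at (x, y) = (-0.250000, 0.250000), (dx/dtau, dy/dtau) = (-2.000000, 1.500000); Gamma_xxx = 0.000000, Gamma_xxy = 0.624204, Gamma_xyy = 1.605096, Gamma_yxx = 0.000000, Gamma_yxy = 0.980892, Gamma_yyy = 2.522293; k1 = (-2.000000, 1.500000, 0.133758, 0.210191)
  k2: at (x, y) = (-0.300000, 0.287500), (dx/dtau, dy/dtau) = (-1.996656, 1.505255); Gamma_xxx = 0.000000, Gamma_xxy = 0.625950, Gamma_xyy = 1.609586, Gamma_yxx = 0.000000, Gamma_yxy = 0.956421, Gamma_yyy = 2.459368; k2 = (-1.996656, 1.505255, 0.115569, 0.176584)
  k3: at (x, y) = (-0.299916, 0.287631), (dx/dtau, dy/dtau) = (-1.997111, 1.504415); Gamma_xxx = 0.000000, Gamma_xxy = 0.625629, Gamma_xyy = 1.608760, Gamma_yxx = 0.000000, Gamma_yxy = 0.956410, Gamma_yyy = 2.459339; k3 = (-1.997111, 1.504415, 0.118335, 0.180900)
  k4: at (x, y) = (-0.349856, 0.325221), (dx/dtau, dy/dtau) = (-1.994083, 1.509045); Gamma_xxx = 0.000000, Gamma_xxy = 0.618229, Gamma_xyy = 1.589731, Gamma_yxx = 0.000000, Gamma_yxy = 0.924672, Gamma_yyy = 2.377729; k4 = (-1.994083, 1.509045, 0.100538, 0.150372)
  Y <- Y + (h/6)(k1 + 2k2 + 2k3 + k4): x = -0.3498, y = 0.3252, dx/dtau = -1.9941, dy/dtau = 1.5090
step 2:
  k1: at (x, y) = (-0.349847, 0.325237), (dx/dtau, dy/dtau) = (-1.994149, 1.508963); Gamma_xxx = 0.000000, Gamma_xxy = 0.618190, Gamma_xyy = 1.589632, Gamma_yxx = 0.000000, Gamma_yxy = 0.924664, Gamma_yyy = 2.377707; k1 = (-1.994149, 1.508963, 0.100846, 0.150842)
  k2: at (x, y) = (-0.399701, 0.362961), (dx/dtau, dy/dtau) = (-1.991628, 1.512734); Gamma_xxx = 0.000000, Gamma_xxy = 0.604762, Gamma_xyy = 1.555101, Gamma_yxx = 0.000000, Gamma_yxy = 0.889124, Gamma_yyy = 2.286319; k2 = (-1.991628, 1.512734, 0.085418, 0.125582)
  k3: at (x, y) = (-0.399638, 0.363055), (dx/dtau, dy/dtau) = (-1.992014, 1.512102); Gamma_xxx = 0.000000, Gamma_xxy = 0.604521, Gamma_xyy = 1.554483, Gamma_yxx = 0.000000, Gamma_yxy = 0.889048, Gamma_yyy = 2.286125; k3 = (-1.992014, 1.512102, 0.087538, 0.128739)
  k4: at (x, y) = (-0.449447, 0.400842), (dx/dtau, dy/dtau) = (-1.989772, 1.515400); Gamma_xxx = 0.000000, Gamma_xxy = 0.587535, Gamma_xyy = 1.510803, Gamma_yxx = 0.000000, Gamma_yxy = 0.852025, Gamma_yyy = 2.190920; k4 = (-1.989772, 1.515400, 0.073723, 0.106911)
  Y <- Y + (h/6)(k1 + 2k2 + 2k3 + k4): x = -0.4494, y = 0.4009, dx/dtau = -1.9898, dy/dtau = 1.5153
step 3:
  k1: at (x, y) = (-0.449440, 0.400853), (dx/dtau, dy/dtau) = (-1.989812, 1.515349); Gamma_xxx = 0.000000, Gamma_xxy = 0.587506, Gamma_xyy = 1.510730, Gamma_yxx = 0.000000, Gamma_yxy = 0.852013, Gamma_yyy = 2.190891; k1 = (-1.989812, 1.515349, 0.073903, 0.107175)
  k2: at (x, y) = (-0.499185, 0.438737), (dx/dtau, dy/dtau) = (-1.987964, 1.518029); Gamma_xxx = 0.000000, Gamma_xxy = 0.568460, Gamma_xyy = 1.461754, Gamma_yxx = 0.000000, Gamma_yxy = 0.814973, Gamma_yyy = 2.095645; k2 = (-1.987964, 1.518029, 0.062499, 0.089602)
  k3: at (x, y) = (-0.499139, 0.438804), (dx/dtau, dy/dtau) = (-1.988249, 1.517589); Gamma_xxx = 0.000000, Gamma_xxy = 0.568301, Gamma_xyy = 1.461346, Gamma_yxx = 0.000000, Gamma_yxy = 0.814904, Gamma_yyy = 2.095467; k3 = (-1.988249, 1.517589, 0.063930, 0.091671)
  k4: at (x, y) = (-0.548853, 0.476733), (dx/dtau, dy/dtau) = (-1.986615, 1.519933); Gamma_xxx = 0.000000, Gamma_xxy = 0.548397, Gamma_xyy = 1.410165, Gamma_yxx = 0.000000, Gamma_yxy = 0.778806, Gamma_yyy = 2.002645; k4 = (-1.986615, 1.519933, 0.054039, 0.076743)
  Y <- Y + (h/6)(k1 + 2k2 + 2k3 + k4): x = -0.5488, y = 0.4767, dx/dtau = -1.9866, dy/dtau = 1.5199

Answer: x = -0.5488, y = 0.4767, dx/dtau = -1.9866, dy/dtau = 1.5199


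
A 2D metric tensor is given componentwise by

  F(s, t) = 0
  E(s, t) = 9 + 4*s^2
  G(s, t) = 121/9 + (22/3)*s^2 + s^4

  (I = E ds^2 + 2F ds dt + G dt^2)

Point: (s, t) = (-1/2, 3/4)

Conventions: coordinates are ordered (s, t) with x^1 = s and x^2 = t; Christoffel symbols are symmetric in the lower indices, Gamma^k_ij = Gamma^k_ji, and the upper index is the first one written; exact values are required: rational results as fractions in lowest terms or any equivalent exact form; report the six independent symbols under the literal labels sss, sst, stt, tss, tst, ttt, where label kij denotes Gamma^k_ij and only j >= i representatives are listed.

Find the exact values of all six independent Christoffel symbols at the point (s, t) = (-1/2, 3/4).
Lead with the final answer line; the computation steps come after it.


Answer: Gamma_sss = -1/5, Gamma_sst = 0, Gamma_stt = 47/120, Gamma_tss = 0, Gamma_tst = -12/47, Gamma_ttt = 0

E = 10, F = 0, G = 2209/144 at the point
E_s = -4, E_t = 0, F_s = 0, F_t = 0, G_s = -47/6, G_t = 0
EG - F^2 = 11045/72;  g^inv = (72/11045) * [[2209/144, 0], [0, 10]]
first-kind symbols [ij,l] = (1/2)(d_i g_jl + d_j g_il - d_l g_ij): [ss,s] = E_s/2 = -2, [ss,t] = F_s - E_t/2 = 0, [st,s] = E_t/2 = 0, [st,t] = G_s/2 = -47/12, [tt,s] = F_t - G_s/2 = 47/12, [tt,t] = G_t/2 = 0
Gamma^s_ij = (G*[ij,s] - F*[ij,t])/(EG - F^2), Gamma^t_ij = (E*[ij,t] - F*[ij,s])/(EG - F^2)


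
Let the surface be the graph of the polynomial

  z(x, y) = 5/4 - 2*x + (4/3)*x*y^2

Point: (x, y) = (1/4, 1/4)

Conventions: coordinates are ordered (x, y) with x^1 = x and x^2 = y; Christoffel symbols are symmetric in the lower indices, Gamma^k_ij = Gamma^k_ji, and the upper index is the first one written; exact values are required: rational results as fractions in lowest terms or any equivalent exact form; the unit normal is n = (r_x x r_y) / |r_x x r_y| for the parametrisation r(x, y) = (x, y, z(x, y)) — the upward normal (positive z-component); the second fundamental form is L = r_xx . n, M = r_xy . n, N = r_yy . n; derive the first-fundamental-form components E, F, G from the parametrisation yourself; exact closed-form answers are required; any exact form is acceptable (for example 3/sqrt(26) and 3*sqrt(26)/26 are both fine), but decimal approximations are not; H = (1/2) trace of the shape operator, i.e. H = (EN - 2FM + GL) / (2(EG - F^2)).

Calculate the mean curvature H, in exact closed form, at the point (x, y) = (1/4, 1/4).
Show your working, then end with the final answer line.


z_x = -23/12, z_y = 1/6, z_xx = 0, z_xy = 2/3, z_yy = 2/3
E = 673/144, F = -23/72, G = 37/36; answer radicand W^2 = 677/144
unnormalised second-form numerators: l = 0, m = 2/3, n = 2/3; L = l/sqrt(677/144), and similarly M = m/sqrt(W^2), N = n/sqrt(W^2)
H = (E*n - 2*F*m + G*l) / (2*(EG - F^2)*sqrt(W^2)); E*n - 2*F*m + G*l = 85/24, EG - F^2 = 677/144, so H = (255/677)/sqrt(677/144)

Answer: H = 3060*sqrt(677)/458329


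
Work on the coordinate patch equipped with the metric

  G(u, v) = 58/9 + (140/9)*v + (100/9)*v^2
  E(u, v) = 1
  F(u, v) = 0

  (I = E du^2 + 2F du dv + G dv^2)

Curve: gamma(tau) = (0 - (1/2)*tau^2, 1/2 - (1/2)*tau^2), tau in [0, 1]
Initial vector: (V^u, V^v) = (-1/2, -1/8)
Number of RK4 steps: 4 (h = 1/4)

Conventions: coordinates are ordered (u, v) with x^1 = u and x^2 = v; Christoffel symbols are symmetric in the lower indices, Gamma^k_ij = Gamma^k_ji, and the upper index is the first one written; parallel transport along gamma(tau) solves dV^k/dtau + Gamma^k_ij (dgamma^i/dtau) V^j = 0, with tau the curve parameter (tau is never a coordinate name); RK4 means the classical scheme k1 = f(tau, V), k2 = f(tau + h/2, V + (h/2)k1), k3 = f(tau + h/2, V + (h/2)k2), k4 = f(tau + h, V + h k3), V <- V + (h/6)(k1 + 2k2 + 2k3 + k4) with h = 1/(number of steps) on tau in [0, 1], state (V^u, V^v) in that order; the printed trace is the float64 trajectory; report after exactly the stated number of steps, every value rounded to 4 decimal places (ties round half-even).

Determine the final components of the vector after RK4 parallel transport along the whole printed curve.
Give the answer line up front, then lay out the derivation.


Answer: V^u = -0.5000, V^v = -0.2030

gamma'(tau) = (-tau, -tau); f(tau, V)^k = -Gamma^k_ij(gamma(tau)) gamma'^i(tau) V^j; h = 1/4; intermediate values shown to 6 dp
curve data and Christoffel symbols at the stage parameters:
  tau = 0.000000: gamma = (0.000000, 0.500000), gamma' = (0.000000, 0.000000); Gamma_uuu = 0.000000, Gamma_uuv = 0.000000, Gamma_uvv = 0.000000, Gamma_vuu = 0.000000, Gamma_vuv = 0.000000, Gamma_vvv = 0.784314
  tau = 0.125000: gamma = (-0.007812, 0.492188), gamma' = (-0.125000, -0.125000); Gamma_uuu = 0.000000, Gamma_uuv = 0.000000, Gamma_uvv = 0.000000, Gamma_vuu = 0.000000, Gamma_vuv = 0.000000, Gamma_vvv = 0.788843
  tau = 0.250000: gamma = (-0.031250, 0.468750), gamma' = (-0.250000, -0.250000); Gamma_uuu = 0.000000, Gamma_uuv = 0.000000, Gamma_uvv = 0.000000, Gamma_vuu = 0.000000, Gamma_vuv = 0.000000, Gamma_vvv = 0.802726
  tau = 0.375000: gamma = (-0.070312, 0.429688), gamma' = (-0.375000, -0.375000); Gamma_uuu = 0.000000, Gamma_uuv = 0.000000, Gamma_uvv = 0.000000, Gamma_vuu = 0.000000, Gamma_vuv = 0.000000, Gamma_vvv = 0.826887
  tau = 0.500000: gamma = (-0.125000, 0.375000), gamma' = (-0.500000, -0.500000); Gamma_uuu = 0.000000, Gamma_uuv = 0.000000, Gamma_uvv = 0.000000, Gamma_vuu = 0.000000, Gamma_vuv = 0.000000, Gamma_vvv = 0.863021
  tau = 0.625000: gamma = (-0.195312, 0.304688), gamma' = (-0.625000, -0.625000); Gamma_uuu = 0.000000, Gamma_uuv = 0.000000, Gamma_uvv = 0.000000, Gamma_vuu = 0.000000, Gamma_vuv = 0.000000, Gamma_vvv = 0.913853
  tau = 0.750000: gamma = (-0.281250, 0.218750), gamma' = (-0.750000, -0.750000); Gamma_uuu = 0.000000, Gamma_uuv = 0.000000, Gamma_uvv = 0.000000, Gamma_vuu = 0.000000, Gamma_vuv = 0.000000, Gamma_vvv = 0.983565
  tau = 0.875000: gamma = (-0.382812, 0.117188), gamma' = (-0.875000, -0.875000); Gamma_uuu = 0.000000, Gamma_uuv = 0.000000, Gamma_uvv = 0.000000, Gamma_vuu = 0.000000, Gamma_vuv = 0.000000, Gamma_vvv = 1.078375
  tau = 1.000000: gamma = (-0.500000, 0.000000), gamma' = (-1.000000, -1.000000); Gamma_uuu = 0.000000, Gamma_uuv = 0.000000, Gamma_uvv = 0.000000, Gamma_vuu = 0.000000, Gamma_vuv = 0.000000, Gamma_vvv = 1.206897
step 0: V^u = -0.5000, V^v = -0.1250
step 1: k1 = (0.000000, 0.000000), k2 = (0.000000, -0.012326), k3 = (0.000000, -0.012478), k4 = (0.000000, -0.025711); V <- V + (h/6)(k1 + 2k2 + 2k3 + k4): V^u = -0.5000, V^v = -0.1281
step 2: k1 = (0.000000, -0.025715), k2 = (0.000000, -0.040730), k3 = (0.000000, -0.041312), k4 = (0.000000, -0.059750); V <- V + (h/6)(k1 + 2k2 + 2k3 + k4): V^u = -0.5000, V^v = -0.1385
step 3: k1 = (0.000000, -0.059780), k2 = (0.000000, -0.083394), k3 = (0.000000, -0.085080), k4 = (0.000000, -0.117885); V <- V + (h/6)(k1 + 2k2 + 2k3 + k4): V^u = -0.5000, V^v = -0.1600
step 4: k1 = (0.000000, -0.118012), k2 = (0.000000, -0.164871), k3 = (0.000000, -0.170398), k4 = (0.000000, -0.244490); V <- V + (h/6)(k1 + 2k2 + 2k3 + k4): V^u = -0.5000, V^v = -0.2030


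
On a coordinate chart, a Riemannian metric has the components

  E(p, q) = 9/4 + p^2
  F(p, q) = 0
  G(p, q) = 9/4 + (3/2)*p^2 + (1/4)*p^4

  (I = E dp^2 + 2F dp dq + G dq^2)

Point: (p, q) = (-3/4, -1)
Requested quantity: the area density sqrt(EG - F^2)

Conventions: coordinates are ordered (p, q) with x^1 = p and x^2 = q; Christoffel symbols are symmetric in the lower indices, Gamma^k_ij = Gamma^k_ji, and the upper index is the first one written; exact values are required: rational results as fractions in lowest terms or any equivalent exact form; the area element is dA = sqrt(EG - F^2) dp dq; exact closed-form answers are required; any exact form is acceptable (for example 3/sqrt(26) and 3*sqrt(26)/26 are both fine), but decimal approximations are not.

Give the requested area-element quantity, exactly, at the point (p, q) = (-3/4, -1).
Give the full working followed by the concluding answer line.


E = 45/16, F = 0, G = 3249/1024; EG - F^2 = 146205/16384

Answer: sqrt(EG - F^2) = 171*sqrt(5)/128


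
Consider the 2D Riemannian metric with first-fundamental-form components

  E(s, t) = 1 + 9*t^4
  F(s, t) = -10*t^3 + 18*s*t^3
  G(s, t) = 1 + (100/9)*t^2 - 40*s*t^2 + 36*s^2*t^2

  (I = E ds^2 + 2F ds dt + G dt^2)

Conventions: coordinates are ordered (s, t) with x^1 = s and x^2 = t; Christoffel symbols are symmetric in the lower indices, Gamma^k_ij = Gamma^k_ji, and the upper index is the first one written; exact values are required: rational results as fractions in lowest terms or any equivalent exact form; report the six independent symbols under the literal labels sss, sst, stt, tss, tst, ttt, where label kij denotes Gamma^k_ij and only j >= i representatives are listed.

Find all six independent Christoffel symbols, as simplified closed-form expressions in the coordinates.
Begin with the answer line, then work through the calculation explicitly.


Answer: Gamma_sss = 0, Gamma_sst = 162*t^3/(324*s^2*t^2 - 360*s*t^2 + 81*t^4 + 100*t^2 + 9), Gamma_stt = (162*s*t^2 - 90*t^2)/(324*s^2*t^2 - 360*s*t^2 + 81*t^4 + 100*t^2 + 9), Gamma_tss = 0, Gamma_tst = (324*s*t^2 - 180*t^2)/(324*s^2*t^2 - 360*s*t^2 + 81*t^4 + 100*t^2 + 9), Gamma_ttt = (324*s^2*t - 360*s*t + 100*t)/(324*s^2*t^2 - 360*s*t^2 + 81*t^4 + 100*t^2 + 9)

E = 1 + 9*t^4; F = -10*t^3 + 18*s*t^3; G = 1 + (100/9)*t^2 - 40*s*t^2 + 36*s^2*t^2
Gamma^k_ij = (1/2) g^{kl} (d_i g_jl + d_j g_il - d_l g_ij), with g^inv = (1/(EG-F^2)) [[G, -F], [-F, E]]
first partials: E_s = 0, E_t = 36*t^3, F_s = 18*t^3, F_t = -30*t^2 + 54*s*t^2, G_s = -40*t^2 + 72*s*t^2, G_t = (200/9)*t - 80*s*t + 72*s^2*t
D = EG - F^2 = 1 + (100/9)*t^2 - 40*s*t^2 + 9*t^4 + 36*s^2*t^2
expanded: Gamma^s_ss = (G E_s - 2F F_s + F E_t)/(2D), Gamma^s_st = (G E_t - F G_s)/(2D), Gamma^s_tt = (2G F_t - G G_s - F G_t)/(2D), Gamma^t_ss = (2E F_s - E E_t - F E_s)/(2D), Gamma^t_st = (E G_s - F E_t)/(2D), Gamma^t_tt = (E G_t - 2F F_t + F G_s)/(2D); substitute and cancel common factors


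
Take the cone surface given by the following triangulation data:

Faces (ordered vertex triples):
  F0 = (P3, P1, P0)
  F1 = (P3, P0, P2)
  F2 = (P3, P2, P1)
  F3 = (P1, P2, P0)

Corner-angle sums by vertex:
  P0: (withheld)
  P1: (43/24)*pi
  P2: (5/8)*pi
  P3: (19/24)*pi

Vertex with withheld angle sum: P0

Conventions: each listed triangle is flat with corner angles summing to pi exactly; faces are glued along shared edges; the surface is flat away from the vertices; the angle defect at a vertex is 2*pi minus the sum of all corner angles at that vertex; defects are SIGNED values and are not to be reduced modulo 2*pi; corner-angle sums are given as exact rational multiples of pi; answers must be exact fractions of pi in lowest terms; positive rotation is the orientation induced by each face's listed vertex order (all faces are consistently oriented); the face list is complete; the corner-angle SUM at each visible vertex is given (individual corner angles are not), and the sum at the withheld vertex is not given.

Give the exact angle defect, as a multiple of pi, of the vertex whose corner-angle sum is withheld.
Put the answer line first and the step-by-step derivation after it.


Answer: defect(P0) = (29/24)*pi

V = 4, E = 6, F = 4; chi = V - E + F = 2
Gauss-Bonnet: total defect = 2*pi*chi = 4*pi; visible defects sum to (67/24)*pi


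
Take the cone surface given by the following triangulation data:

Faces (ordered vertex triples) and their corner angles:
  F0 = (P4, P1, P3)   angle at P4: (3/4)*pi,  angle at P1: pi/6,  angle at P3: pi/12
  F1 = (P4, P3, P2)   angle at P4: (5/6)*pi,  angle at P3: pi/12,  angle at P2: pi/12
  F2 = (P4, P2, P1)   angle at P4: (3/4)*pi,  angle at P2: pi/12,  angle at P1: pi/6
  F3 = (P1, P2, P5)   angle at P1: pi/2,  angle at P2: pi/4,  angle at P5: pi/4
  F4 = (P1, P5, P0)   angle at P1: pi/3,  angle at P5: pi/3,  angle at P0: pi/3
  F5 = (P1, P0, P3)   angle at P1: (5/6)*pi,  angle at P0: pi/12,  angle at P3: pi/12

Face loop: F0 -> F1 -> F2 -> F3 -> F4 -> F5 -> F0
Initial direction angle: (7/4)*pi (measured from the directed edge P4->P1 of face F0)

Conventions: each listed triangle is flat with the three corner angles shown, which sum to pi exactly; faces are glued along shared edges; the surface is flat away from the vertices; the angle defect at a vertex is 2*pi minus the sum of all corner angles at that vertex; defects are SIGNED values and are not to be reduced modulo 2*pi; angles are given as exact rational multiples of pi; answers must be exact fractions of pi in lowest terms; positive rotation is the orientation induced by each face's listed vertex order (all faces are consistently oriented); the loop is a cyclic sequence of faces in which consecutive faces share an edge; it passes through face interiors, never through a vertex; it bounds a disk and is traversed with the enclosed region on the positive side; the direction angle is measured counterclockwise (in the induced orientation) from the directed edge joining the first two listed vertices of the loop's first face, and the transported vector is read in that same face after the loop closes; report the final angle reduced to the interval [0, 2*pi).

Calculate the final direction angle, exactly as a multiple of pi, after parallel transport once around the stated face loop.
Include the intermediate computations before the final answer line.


enclosed vertex P1: corner angles sum to 2*pi, defect = 2*pi - 2*pi = 0
enclosed vertex P4: corner angles sum to (7/3)*pi, defect = 2*pi - (7/3)*pi = -pi/3
summing the enclosed defects onto the initial angle, mod 2*pi in the induced orientation:
final angle = (7/4)*pi - pi/3 = (17/12)*pi (mod 2*pi)

Answer: final direction angle = (17/12)*pi


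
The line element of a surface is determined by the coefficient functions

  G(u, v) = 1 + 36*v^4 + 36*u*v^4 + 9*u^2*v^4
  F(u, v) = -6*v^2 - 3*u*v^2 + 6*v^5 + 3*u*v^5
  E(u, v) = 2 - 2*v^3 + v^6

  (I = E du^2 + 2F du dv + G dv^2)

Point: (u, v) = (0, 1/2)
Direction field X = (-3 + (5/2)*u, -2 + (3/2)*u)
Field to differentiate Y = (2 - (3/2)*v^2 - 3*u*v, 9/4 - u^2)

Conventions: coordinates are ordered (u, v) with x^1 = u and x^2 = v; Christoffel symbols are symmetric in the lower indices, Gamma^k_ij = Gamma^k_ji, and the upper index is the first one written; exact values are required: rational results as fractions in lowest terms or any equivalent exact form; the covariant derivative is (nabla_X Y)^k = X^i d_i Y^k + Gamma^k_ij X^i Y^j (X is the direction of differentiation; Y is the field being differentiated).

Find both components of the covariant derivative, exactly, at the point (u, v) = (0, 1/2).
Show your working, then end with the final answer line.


E = 113/64, F = -21/16, G = 13/4 at the point
E_u = 0, E_v = -21/16, F_u = -21/32, F_v = -33/8, G_u = 9/4, G_v = 18
EG - F^2 = 257/64;  g^inv = (64/257) * [[13/4, 21/16], [21/16, 113/64]]
first-kind symbols [ij,l] = (1/2)(d_i g_jl + d_j g_il - d_l g_ij): [uu,u] = E_u/2 = 0, [uu,v] = F_u - E_v/2 = 0, [uv,u] = E_v/2 = -21/32, [uv,v] = G_u/2 = 9/8, [vv,u] = F_v - G_u/2 = -21/4, [vv,v] = G_v/2 = 9
Gamma^u_ij = (G*[ij,u] - F*[ij,v])/(EG - F^2), Gamma^v_ij = (E*[ij,v] - F*[ij,u])/(EG - F^2)
Gamma_uuu = 0, Gamma_uuv = -42/257, Gamma_uvv = -336/257, Gamma_vuu = 0, Gamma_vuv = 72/257, Gamma_vvv = 576/257
X = (-3, -2), Y = (13/8, 9/4) at the point

Answer: (nabla_X Y)^u = 7719/514, (nabla_X Y)^v = -3312/257
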